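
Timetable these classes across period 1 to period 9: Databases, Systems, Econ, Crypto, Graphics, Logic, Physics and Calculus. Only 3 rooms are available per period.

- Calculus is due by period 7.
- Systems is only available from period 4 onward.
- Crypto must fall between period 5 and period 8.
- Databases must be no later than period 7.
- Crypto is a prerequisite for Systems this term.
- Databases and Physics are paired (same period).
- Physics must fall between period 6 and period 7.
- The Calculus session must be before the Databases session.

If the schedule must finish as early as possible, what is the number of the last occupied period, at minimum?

period 6

The precedence chain requires at least 2 distinct periods.
With at most 3 per period and 8 classes, at least 3 periods are needed.
Physics can't be placed before period 6, so the schedule must run through at least period 6.
6 works (last occupied period: period 6): for example Physics -> period 6; Systems -> period 6; Calculus -> period 1; Crypto -> period 5; Graphics -> period 1; Logic -> period 2; Databases -> period 6; Econ -> period 1.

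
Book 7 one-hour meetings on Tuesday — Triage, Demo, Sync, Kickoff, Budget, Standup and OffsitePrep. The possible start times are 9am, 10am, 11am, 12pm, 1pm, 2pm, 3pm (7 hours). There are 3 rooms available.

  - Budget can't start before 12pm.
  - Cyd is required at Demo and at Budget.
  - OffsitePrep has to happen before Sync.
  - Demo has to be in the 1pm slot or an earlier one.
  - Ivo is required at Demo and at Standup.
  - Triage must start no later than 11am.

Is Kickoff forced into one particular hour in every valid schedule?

No

Kickoff can be 9am (e.g. OffsitePrep -> 10am, Sync -> 11am, Budget -> 12pm, Kickoff -> 9am, Demo -> 9am, Standup -> 10am, Triage -> 9am) or 10am (e.g. Standup -> 10am; Triage -> 9am; Demo -> 9am; OffsitePrep -> 9am; Sync -> 10am; Kickoff -> 10am; Budget -> 12pm).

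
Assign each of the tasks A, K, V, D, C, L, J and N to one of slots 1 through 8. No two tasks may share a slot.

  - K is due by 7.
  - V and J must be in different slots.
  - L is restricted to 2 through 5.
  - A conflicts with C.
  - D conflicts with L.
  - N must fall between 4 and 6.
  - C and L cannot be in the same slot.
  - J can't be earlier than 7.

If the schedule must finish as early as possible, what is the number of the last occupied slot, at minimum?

With at most 1 per slot and 8 tasks, at least 8 slots are needed.
J can't be placed before 7, so the schedule must run through at least slot 7.
8 works (last occupied slot: 8): for example V=5, L=2, A=3, J=7, K=1, C=8, D=6, N=4.

slot 8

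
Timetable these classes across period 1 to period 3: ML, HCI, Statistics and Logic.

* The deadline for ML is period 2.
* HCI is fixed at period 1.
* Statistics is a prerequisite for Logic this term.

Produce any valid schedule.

Statistics in period 1, HCI in period 1, ML in period 1, Logic in period 2

Checking: Statistics(period 1) before Logic(period 2); ML=period 1 in [period 1,period 2]; HCI=period 1 in [period 1,period 1].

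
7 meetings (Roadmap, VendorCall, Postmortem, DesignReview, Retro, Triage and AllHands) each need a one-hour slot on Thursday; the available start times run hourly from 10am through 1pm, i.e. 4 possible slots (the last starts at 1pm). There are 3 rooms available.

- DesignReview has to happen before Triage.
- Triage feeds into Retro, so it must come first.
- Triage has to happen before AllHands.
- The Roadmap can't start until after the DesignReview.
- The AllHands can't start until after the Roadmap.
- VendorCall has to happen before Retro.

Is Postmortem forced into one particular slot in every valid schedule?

Postmortem can be 10am (e.g. Roadmap in 11am; Retro in 12pm; Triage in 11am; DesignReview in 10am; AllHands in 12pm; Postmortem in 10am; VendorCall in 10am) or 11am (e.g. Postmortem=11am; Retro=12pm; Roadmap=11am; VendorCall=10am; Triage=11am; DesignReview=10am; AllHands=12pm).

No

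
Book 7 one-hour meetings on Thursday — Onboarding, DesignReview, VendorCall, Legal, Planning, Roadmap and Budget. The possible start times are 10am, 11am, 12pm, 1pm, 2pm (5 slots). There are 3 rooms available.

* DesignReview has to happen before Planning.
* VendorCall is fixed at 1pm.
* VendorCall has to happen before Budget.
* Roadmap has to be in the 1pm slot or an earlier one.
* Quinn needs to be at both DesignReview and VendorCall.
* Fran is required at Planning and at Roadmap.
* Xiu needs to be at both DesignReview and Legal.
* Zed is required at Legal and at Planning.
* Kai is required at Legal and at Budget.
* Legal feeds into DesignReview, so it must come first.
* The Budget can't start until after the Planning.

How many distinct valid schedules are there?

Splitting on Onboarding: it can be 10am (12), 11am (12), 12pm (12), 1pm (12), 2pm (12). Listing each branch's schedules as (DesignReview, VendorCall, Legal, Planning, Roadmap, Budget):
Onboarding=10am: (11am,1pm,10am,12pm,10am,2pm) (11am,1pm,10am,12pm,11am,2pm) (11am,1pm,10am,12pm,1pm,2pm) (11am,1pm,10am,1pm,10am,2pm) (11am,1pm,10am,1pm,11am,2pm) (11am,1pm,10am,1pm,12pm,2pm) (12pm,1pm,10am,1pm,10am,2pm) (12pm,1pm,10am,1pm,11am,2pm) (12pm,1pm,10am,1pm,12pm,2pm) (12pm,1pm,11am,1pm,10am,2pm) (12pm,1pm,11am,1pm,11am,2pm) (12pm,1pm,11am,1pm,12pm,2pm) — 12.
Onboarding=11am: (11am,1pm,10am,12pm,10am,2pm) (11am,1pm,10am,12pm,11am,2pm) (11am,1pm,10am,12pm,1pm,2pm) (11am,1pm,10am,1pm,10am,2pm) (11am,1pm,10am,1pm,11am,2pm) (11am,1pm,10am,1pm,12pm,2pm) (12pm,1pm,10am,1pm,10am,2pm) (12pm,1pm,10am,1pm,11am,2pm) (12pm,1pm,10am,1pm,12pm,2pm) (12pm,1pm,11am,1pm,10am,2pm) (12pm,1pm,11am,1pm,11am,2pm) (12pm,1pm,11am,1pm,12pm,2pm) — 12.
Onboarding=12pm: (11am,1pm,10am,12pm,10am,2pm) (11am,1pm,10am,12pm,11am,2pm) (11am,1pm,10am,12pm,1pm,2pm) (11am,1pm,10am,1pm,10am,2pm) (11am,1pm,10am,1pm,11am,2pm) (11am,1pm,10am,1pm,12pm,2pm) (12pm,1pm,10am,1pm,10am,2pm) (12pm,1pm,10am,1pm,11am,2pm) (12pm,1pm,10am,1pm,12pm,2pm) (12pm,1pm,11am,1pm,10am,2pm) (12pm,1pm,11am,1pm,11am,2pm) (12pm,1pm,11am,1pm,12pm,2pm) — 12.
Onboarding=1pm: (11am,1pm,10am,12pm,10am,2pm) (11am,1pm,10am,12pm,11am,2pm) (11am,1pm,10am,12pm,1pm,2pm) (11am,1pm,10am,1pm,10am,2pm) (11am,1pm,10am,1pm,11am,2pm) (11am,1pm,10am,1pm,12pm,2pm) (12pm,1pm,10am,1pm,10am,2pm) (12pm,1pm,10am,1pm,11am,2pm) (12pm,1pm,10am,1pm,12pm,2pm) (12pm,1pm,11am,1pm,10am,2pm) (12pm,1pm,11am,1pm,11am,2pm) (12pm,1pm,11am,1pm,12pm,2pm) — 12.
Onboarding=2pm: (11am,1pm,10am,12pm,10am,2pm) (11am,1pm,10am,12pm,11am,2pm) (11am,1pm,10am,12pm,1pm,2pm) (11am,1pm,10am,1pm,10am,2pm) (11am,1pm,10am,1pm,11am,2pm) (11am,1pm,10am,1pm,12pm,2pm) (12pm,1pm,10am,1pm,10am,2pm) (12pm,1pm,10am,1pm,11am,2pm) (12pm,1pm,10am,1pm,12pm,2pm) (12pm,1pm,11am,1pm,10am,2pm) (12pm,1pm,11am,1pm,11am,2pm) (12pm,1pm,11am,1pm,12pm,2pm) — 12.
Summing: 12 + 12 + 12 + 12 + 12 = 60.

60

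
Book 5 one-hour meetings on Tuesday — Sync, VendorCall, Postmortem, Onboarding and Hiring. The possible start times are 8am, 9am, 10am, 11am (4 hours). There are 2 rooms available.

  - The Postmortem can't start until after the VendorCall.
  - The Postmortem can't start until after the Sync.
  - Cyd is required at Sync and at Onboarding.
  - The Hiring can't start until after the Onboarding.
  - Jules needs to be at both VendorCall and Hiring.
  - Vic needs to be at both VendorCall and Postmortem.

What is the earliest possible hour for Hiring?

Precedence pushes Hiring to at least 9am.
Hiring at 9am is achievable: VendorCall -> 8am; Sync -> 9am; Postmortem -> 10am; Hiring -> 9am; Onboarding -> 8am.

9am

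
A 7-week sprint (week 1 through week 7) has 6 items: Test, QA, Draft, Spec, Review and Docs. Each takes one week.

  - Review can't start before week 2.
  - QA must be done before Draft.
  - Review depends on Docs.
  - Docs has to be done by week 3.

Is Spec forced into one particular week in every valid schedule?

Spec can be week 1 (e.g. Spec -> week 1; Review -> week 2; Draft -> week 2; Test -> week 1; Docs -> week 1; QA -> week 1) or week 2 (e.g. QA -> week 1, Draft -> week 2, Test -> week 1, Docs -> week 1, Review -> week 2, Spec -> week 2).

No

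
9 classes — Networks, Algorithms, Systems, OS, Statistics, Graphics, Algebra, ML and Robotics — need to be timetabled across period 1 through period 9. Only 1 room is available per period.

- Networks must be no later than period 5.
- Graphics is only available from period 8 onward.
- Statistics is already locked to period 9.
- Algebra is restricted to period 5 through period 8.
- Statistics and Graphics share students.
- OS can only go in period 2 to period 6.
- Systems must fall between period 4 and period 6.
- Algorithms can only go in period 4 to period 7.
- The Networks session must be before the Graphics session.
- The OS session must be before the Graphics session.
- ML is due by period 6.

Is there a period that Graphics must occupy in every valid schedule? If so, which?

period 8

Graphics's window is period 8–period 9.
Statistics is fixed at period 9, and Graphics can't share a period with Statistics.
So Graphics must be period 8.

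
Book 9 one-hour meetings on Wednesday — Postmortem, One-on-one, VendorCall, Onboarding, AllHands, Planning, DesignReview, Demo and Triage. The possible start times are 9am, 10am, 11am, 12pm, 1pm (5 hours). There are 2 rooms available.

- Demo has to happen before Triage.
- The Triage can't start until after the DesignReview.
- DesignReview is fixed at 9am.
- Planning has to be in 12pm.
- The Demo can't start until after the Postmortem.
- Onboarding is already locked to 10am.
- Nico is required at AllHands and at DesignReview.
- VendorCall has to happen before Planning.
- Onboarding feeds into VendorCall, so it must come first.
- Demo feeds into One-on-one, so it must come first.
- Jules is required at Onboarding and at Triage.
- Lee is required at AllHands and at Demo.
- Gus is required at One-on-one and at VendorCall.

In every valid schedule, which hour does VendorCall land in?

Onboarding is fixed at 10am and must come before VendorCall, so VendorCall is at least 11am.
Planning is fixed at 12pm and must come after VendorCall, so VendorCall is at most 11am.
So VendorCall must be 11am.

11am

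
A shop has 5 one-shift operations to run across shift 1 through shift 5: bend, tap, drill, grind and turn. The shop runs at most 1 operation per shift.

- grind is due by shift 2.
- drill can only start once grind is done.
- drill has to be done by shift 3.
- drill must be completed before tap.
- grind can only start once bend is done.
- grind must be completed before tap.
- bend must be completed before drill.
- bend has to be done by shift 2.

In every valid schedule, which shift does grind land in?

shift 2

Precedence pushes grind to at least shift 2; grind's own window allows nothing later than shift 2.
So grind is pinned to shift 2.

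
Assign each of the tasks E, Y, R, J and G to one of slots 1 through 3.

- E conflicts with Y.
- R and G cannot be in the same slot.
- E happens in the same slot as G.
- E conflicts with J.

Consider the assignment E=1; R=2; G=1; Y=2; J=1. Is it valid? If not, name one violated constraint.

No — it violates: E conflicts with J

E conflicts with J — violated.
E conflicts with Y — holds.
R and G cannot be in the same slot — holds.
E happens in the same slot as G — holds.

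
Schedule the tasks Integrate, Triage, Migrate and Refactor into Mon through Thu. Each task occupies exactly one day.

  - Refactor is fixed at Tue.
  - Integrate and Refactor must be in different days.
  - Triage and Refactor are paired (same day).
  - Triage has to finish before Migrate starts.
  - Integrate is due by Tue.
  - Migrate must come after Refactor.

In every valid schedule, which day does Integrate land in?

Mon

Integrate's window is Mon–Tue.
Refactor is fixed at Tue, and Integrate can't share a day with Refactor.
So Integrate must be Mon.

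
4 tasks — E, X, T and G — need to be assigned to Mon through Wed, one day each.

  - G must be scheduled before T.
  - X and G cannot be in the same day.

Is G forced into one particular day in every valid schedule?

No

G can be Mon (e.g. E -> Mon; T -> Tue; X -> Tue; G -> Mon) or Tue (e.g. T=Wed, X=Mon, G=Tue, E=Mon).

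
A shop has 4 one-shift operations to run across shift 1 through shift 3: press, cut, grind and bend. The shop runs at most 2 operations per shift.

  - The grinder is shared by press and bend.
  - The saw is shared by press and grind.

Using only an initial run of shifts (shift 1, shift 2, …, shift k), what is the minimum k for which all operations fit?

2 shifts

With at most 2 per shift and 4 operations, at least 2 shifts are needed.
2 works (last occupied shift: shift 2): for example cut in shift 1; press in shift 1; grind in shift 2; bend in shift 2.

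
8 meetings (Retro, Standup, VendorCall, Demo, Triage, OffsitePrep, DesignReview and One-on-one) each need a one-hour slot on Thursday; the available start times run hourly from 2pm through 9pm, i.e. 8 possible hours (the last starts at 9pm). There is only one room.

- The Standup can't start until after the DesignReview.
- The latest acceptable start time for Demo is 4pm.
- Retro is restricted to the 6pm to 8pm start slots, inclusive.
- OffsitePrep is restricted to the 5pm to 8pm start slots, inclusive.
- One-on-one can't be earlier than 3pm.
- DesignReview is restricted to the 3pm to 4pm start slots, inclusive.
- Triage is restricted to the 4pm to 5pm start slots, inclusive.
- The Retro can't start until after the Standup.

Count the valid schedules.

54

Splitting on Retro: it can be 6pm (8), 7pm (18), 8pm (28). Listing each branch's schedules as (Standup, VendorCall, Demo, Triage, OffsitePrep, DesignReview, One-on-one):
Retro=6pm: (4pm,7pm,2pm,5pm,8pm,3pm,9pm) (4pm,8pm,2pm,5pm,7pm,3pm,9pm) (4pm,9pm,2pm,5pm,7pm,3pm,8pm) (4pm,9pm,2pm,5pm,8pm,3pm,7pm) (5pm,7pm,2pm,4pm,8pm,3pm,9pm) (5pm,8pm,2pm,4pm,7pm,3pm,9pm) (5pm,9pm,2pm,4pm,7pm,3pm,8pm) (5pm,9pm,2pm,4pm,8pm,3pm,7pm) — 8.
Retro=7pm: (4pm,6pm,2pm,5pm,8pm,3pm,9pm) (4pm,8pm,2pm,5pm,6pm,3pm,9pm) (4pm,9pm,2pm,5pm,6pm,3pm,8pm) (4pm,9pm,2pm,5pm,8pm,3pm,6pm) (5pm,6pm,2pm,4pm,8pm,3pm,9pm) (5pm,8pm,2pm,4pm,6pm,3pm,9pm) (5pm,9pm,2pm,4pm,6pm,3pm,8pm) (5pm,9pm,2pm,4pm,8pm,3pm,6pm) (6pm,2pm,3pm,5pm,8pm,4pm,9pm) (6pm,2pm,4pm,5pm,8pm,3pm,9pm) (6pm,3pm,2pm,5pm,8pm,4pm,9pm) (6pm,4pm,2pm,5pm,8pm,3pm,9pm) (6pm,5pm,2pm,4pm,8pm,3pm,9pm) (6pm,8pm,2pm,4pm,5pm,3pm,9pm) (6pm,9pm,2pm,4pm,5pm,3pm,8pm) (6pm,9pm,2pm,4pm,8pm,3pm,5pm) (6pm,9pm,2pm,5pm,8pm,3pm,4pm) (6pm,9pm,2pm,5pm,8pm,4pm,3pm) — 18.
Retro=8pm: (4pm,6pm,2pm,5pm,7pm,3pm,9pm) (4pm,7pm,2pm,5pm,6pm,3pm,9pm) (4pm,9pm,2pm,5pm,6pm,3pm,7pm) (4pm,9pm,2pm,5pm,7pm,3pm,6pm) (5pm,6pm,2pm,4pm,7pm,3pm,9pm) (5pm,7pm,2pm,4pm,6pm,3pm,9pm) (5pm,9pm,2pm,4pm,6pm,3pm,7pm) (5pm,9pm,2pm,4pm,7pm,3pm,6pm) (6pm,2pm,3pm,5pm,7pm,4pm,9pm) (6pm,2pm,4pm,5pm,7pm,3pm,9pm) (6pm,3pm,2pm,5pm,7pm,4pm,9pm) (6pm,4pm,2pm,5pm,7pm,3pm,9pm) (6pm,5pm,2pm,4pm,7pm,3pm,9pm) (6pm,7pm,2pm,4pm,5pm,3pm,9pm) (6pm,9pm,2pm,4pm,5pm,3pm,7pm) (6pm,9pm,2pm,4pm,7pm,3pm,5pm) (6pm,9pm,2pm,5pm,7pm,3pm,4pm) (6pm,9pm,2pm,5pm,7pm,4pm,3pm) (7pm,2pm,3pm,5pm,6pm,4pm,9pm) (7pm,2pm,4pm,5pm,6pm,3pm,9pm) (7pm,3pm,2pm,5pm,6pm,4pm,9pm) (7pm,4pm,2pm,5pm,6pm,3pm,9pm) (7pm,5pm,2pm,4pm,6pm,3pm,9pm) (7pm,6pm,2pm,4pm,5pm,3pm,9pm) (7pm,9pm,2pm,4pm,5pm,3pm,6pm) (7pm,9pm,2pm,4pm,6pm,3pm,5pm) (7pm,9pm,2pm,5pm,6pm,3pm,4pm) (7pm,9pm,2pm,5pm,6pm,4pm,3pm) — 28.
Summing: 8 + 18 + 28 = 54.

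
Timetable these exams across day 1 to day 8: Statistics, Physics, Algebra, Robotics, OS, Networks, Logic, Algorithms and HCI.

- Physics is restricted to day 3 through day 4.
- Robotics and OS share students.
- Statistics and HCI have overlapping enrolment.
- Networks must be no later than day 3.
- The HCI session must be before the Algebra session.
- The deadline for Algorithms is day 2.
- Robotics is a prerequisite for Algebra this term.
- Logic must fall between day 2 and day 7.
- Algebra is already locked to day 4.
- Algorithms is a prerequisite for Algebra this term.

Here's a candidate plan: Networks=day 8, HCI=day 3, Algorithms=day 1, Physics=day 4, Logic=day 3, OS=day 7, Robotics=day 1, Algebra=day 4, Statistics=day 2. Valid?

Physics is restricted to day 3 through day 4 — holds.
Algorithms is a prerequisite for Algebra this term — holds.
The HCI session must be before the Algebra session — holds.
Statistics and HCI have overlapping enrolment — holds.
The deadline for Algorithms is day 2 — holds.
Robotics is a prerequisite for Algebra this term — holds.
Logic must fall between day 2 and day 7 — holds.
Algebra is already locked to day 4 — holds.
Robotics and OS share students — holds.
Networks must be no later than day 3 — violated.

No. Networks must be no later than day 3 is not satisfied.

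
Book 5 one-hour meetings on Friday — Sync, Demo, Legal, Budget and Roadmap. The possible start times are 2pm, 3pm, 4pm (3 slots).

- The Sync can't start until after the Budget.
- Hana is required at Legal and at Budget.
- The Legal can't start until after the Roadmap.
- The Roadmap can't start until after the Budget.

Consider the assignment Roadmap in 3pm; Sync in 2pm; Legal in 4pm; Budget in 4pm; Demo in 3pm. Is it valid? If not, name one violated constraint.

No — it violates: The Sync can't start until after the Budget

The Legal can't start until after the Roadmap — holds.
The Roadmap can't start until after the Budget — violated.
Hana is required at Legal and at Budget — violated.
The Sync can't start until after the Budget — violated.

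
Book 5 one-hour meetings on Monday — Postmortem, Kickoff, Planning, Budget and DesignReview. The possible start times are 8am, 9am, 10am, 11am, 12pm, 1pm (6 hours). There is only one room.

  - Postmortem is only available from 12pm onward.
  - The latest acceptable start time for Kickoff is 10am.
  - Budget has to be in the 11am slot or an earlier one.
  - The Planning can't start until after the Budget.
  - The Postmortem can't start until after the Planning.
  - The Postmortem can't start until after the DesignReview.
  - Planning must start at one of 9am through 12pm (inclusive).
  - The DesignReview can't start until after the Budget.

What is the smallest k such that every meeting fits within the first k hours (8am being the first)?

The precedence chain requires at least 3 distinct hours.
With at most 1 per hour and 5 meetings, at least 5 hours are needed.
Postmortem can't be placed before 12pm — that is hour 5 counting from 8am — so the schedule must run through at least 5 hours.
5 works (last occupied hour: 12pm): for example Planning in 10am; Postmortem in 12pm; Kickoff in 8am; DesignReview in 11am; Budget in 9am.

5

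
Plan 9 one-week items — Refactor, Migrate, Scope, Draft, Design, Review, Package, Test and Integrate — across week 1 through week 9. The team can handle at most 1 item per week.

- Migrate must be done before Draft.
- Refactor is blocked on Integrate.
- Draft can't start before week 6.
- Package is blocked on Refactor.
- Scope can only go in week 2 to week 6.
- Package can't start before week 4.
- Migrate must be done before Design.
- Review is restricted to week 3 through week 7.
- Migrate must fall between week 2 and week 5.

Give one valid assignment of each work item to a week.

Design -> week 8; Migrate -> week 2; Integrate -> week 1; Package -> week 7; Refactor -> week 5; Test -> week 9; Review -> week 4; Scope -> week 3; Draft -> week 6

Checking: Integrate(week 1) before Refactor(week 5); Migrate(week 2) before Draft(week 6); Migrate(week 2) before Design(week 8); Refactor(week 5) before Package(week 7); Scope=week 3 in [week 2,week 6]; Migrate=week 2 in [week 2,week 5]; Draft=week 6 in [week 6,week 9]; Package=week 7 in [week 4,week 9]; Review=week 4 in [week 3,week 7]; max 1 per week (cap 1).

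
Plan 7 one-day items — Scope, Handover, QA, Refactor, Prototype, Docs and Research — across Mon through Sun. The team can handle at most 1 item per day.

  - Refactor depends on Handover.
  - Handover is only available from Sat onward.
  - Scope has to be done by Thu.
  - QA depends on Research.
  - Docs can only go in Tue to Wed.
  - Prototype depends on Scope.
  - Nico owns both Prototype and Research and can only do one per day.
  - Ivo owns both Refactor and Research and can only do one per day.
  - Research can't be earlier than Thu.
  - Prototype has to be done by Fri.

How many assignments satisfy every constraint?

Enumerating: Docs=Tue, Prototype=Wed, Scope=Mon, Handover=Sat, Refactor=Sun, Research=Thu, QA=Fri | Scope -> Mon; Research -> Thu; QA -> Fri; Prototype -> Tue; Docs -> Wed; Handover -> Sat; Refactor -> Sun.

2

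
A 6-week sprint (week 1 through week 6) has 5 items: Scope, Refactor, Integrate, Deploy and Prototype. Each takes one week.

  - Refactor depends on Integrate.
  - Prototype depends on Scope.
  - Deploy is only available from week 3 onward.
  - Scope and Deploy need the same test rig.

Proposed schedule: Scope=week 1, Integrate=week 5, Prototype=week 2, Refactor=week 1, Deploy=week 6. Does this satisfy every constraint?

Deploy is only available from week 3 onward — holds.
Refactor depends on Integrate — violated.
Prototype depends on Scope — holds.
Scope and Deploy need the same test rig — holds.

Invalid. Refactor depends on Integrate.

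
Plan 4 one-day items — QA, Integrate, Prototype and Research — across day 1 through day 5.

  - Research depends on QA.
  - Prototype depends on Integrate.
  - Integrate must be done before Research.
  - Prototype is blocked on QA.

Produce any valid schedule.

Research in day 2; QA in day 1; Integrate in day 1; Prototype in day 2

Checking: QA(day 1) before Research(day 2); Integrate(day 1) before Research(day 2); QA(day 1) before Prototype(day 2); Integrate(day 1) before Prototype(day 2).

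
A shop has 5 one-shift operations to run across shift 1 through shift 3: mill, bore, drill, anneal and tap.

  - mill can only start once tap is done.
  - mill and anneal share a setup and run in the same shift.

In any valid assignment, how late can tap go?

shift 2

Downstream work caps tap at shift 2.
tap at shift 2 is achievable: mill in shift 3, bore in shift 1, anneal in shift 3, tap in shift 2, drill in shift 1.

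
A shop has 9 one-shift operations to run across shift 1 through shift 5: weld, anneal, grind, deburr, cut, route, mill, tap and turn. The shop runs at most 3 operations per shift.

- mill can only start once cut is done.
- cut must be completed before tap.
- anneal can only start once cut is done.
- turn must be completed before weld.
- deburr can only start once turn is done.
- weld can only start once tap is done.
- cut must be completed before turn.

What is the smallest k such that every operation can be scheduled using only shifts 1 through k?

3

The precedence chain requires at least 3 distinct shifts.
With at most 3 per shift and 9 operations, at least 3 shifts are needed.
3 works (last occupied shift: shift 3): for example turn in shift 2; deburr in shift 3; anneal in shift 2; route in shift 1; mill in shift 3; weld in shift 3; grind in shift 1; cut in shift 1; tap in shift 2.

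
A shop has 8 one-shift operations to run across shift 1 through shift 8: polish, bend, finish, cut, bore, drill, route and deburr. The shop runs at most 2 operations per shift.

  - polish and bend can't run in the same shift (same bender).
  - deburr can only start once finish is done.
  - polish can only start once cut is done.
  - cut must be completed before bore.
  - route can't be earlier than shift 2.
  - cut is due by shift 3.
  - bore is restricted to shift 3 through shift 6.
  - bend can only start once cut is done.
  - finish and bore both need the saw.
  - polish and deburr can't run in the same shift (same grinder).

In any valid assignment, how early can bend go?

shift 2

Precedence pushes bend to at least shift 2.
bend at shift 2 is achievable: drill -> shift 4; cut -> shift 1; polish -> shift 3; finish -> shift 1; route -> shift 2; deburr -> shift 4; bore -> shift 3; bend -> shift 2.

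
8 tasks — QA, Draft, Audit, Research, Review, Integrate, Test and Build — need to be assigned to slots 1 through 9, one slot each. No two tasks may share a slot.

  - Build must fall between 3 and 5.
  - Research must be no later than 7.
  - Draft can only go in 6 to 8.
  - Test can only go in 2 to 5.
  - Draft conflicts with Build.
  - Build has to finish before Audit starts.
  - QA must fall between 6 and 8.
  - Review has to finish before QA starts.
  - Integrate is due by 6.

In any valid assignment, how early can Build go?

Build is available from 3; Build's own window allows nothing later than 5.
Build at 3 is achievable: Review -> 5; Audit -> 8; Integrate -> 1; Build -> 3; QA -> 6; Test -> 2; Draft -> 7; Research -> 4.

3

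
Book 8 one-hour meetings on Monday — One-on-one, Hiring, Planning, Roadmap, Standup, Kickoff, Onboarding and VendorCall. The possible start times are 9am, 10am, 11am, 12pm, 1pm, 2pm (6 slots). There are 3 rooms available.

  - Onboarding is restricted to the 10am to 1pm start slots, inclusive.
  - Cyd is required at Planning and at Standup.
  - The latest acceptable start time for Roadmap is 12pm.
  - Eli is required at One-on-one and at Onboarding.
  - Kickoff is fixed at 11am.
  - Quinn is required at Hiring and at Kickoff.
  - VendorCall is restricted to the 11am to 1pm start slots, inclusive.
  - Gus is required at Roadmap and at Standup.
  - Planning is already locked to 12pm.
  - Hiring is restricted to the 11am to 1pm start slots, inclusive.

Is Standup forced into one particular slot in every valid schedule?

Standup can be 9am (e.g. One-on-one in 9am, Roadmap in 10am, Planning in 12pm, VendorCall in 11am, Standup in 9am, Hiring in 12pm, Onboarding in 10am, Kickoff in 11am) or 10am (e.g. Planning -> 12pm, Roadmap -> 9am, One-on-one -> 9am, Standup -> 10am, VendorCall -> 11am, Onboarding -> 10am, Hiring -> 12pm, Kickoff -> 11am).

No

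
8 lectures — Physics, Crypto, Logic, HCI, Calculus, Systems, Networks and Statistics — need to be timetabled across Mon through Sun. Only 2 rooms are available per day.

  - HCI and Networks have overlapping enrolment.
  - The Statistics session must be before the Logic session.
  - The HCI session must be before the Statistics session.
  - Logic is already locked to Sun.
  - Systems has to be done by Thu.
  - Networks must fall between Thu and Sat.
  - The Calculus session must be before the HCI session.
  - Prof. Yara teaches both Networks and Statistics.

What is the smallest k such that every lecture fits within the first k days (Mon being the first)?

The precedence chain requires at least 4 distinct days.
With at most 2 per day and 8 lectures, at least 4 days are needed.
Logic can't be placed before Sun — that is day 7 counting from Mon — so the schedule must run through at least 7 days.
7 works (last occupied day: Sun): for example Crypto=Wed, Logic=Sun, Calculus=Mon, Systems=Mon, Statistics=Wed, Physics=Tue, Networks=Thu, HCI=Tue.

7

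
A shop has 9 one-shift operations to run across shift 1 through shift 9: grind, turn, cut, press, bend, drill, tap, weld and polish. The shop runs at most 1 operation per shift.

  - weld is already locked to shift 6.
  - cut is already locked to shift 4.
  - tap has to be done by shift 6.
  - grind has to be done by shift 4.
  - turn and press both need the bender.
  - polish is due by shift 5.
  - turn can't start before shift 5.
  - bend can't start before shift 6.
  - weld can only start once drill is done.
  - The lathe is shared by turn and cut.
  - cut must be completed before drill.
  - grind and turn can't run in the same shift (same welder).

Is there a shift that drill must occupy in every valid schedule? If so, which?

cut is fixed at shift 4 and must come before drill, so drill is at least shift 5.
weld is fixed at shift 6 and must come after drill, so drill is at most shift 5.
So drill must be shift 5.

shift 5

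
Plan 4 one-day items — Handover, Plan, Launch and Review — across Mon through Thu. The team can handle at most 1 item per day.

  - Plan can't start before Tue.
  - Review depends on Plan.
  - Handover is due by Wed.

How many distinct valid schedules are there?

Splitting on Handover: it can be Mon (3), Tue (1), Wed (1). Listing each branch's schedules as (Plan, Launch, Review):
Handover=Mon: (Tue,Wed,Thu) (Tue,Thu,Wed) (Wed,Tue,Thu) — 3.
Handover=Tue: (Wed,Mon,Thu) — 1.
Handover=Wed: (Tue,Mon,Thu) — 1.
Summing: 3 + 1 + 1 = 5.

5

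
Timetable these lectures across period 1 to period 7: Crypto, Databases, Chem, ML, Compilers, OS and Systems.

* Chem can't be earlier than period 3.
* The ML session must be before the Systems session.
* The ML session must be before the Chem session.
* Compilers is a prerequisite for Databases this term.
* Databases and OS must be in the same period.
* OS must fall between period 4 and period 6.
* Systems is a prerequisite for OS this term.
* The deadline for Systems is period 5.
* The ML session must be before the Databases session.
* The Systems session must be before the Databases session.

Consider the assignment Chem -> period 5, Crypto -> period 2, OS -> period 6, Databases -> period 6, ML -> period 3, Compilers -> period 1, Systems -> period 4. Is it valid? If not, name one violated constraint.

Yes

Chem can't be earlier than period 3 — holds.
Systems is a prerequisite for OS this term — holds.
The ML session must be before the Systems session — holds.
The ML session must be before the Databases session — holds.
The deadline for Systems is period 5 — holds.
Databases and OS must be in the same period — holds.
OS must fall between period 4 and period 6 — holds.
The Systems session must be before the Databases session — holds.
The ML session must be before the Chem session — holds.
Compilers is a prerequisite for Databases this term — holds.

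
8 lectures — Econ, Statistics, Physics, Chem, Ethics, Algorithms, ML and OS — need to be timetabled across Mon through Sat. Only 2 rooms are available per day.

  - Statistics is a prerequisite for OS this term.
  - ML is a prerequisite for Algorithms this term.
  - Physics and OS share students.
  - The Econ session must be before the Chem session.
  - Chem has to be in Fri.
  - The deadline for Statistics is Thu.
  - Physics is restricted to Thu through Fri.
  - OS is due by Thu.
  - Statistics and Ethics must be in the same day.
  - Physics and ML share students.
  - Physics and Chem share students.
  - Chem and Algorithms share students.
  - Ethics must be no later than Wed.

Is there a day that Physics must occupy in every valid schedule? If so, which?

Thu

Physics's window is Thu–Fri.
Chem is fixed at Fri, and Physics can't share a day with Chem.
So Physics must be Thu.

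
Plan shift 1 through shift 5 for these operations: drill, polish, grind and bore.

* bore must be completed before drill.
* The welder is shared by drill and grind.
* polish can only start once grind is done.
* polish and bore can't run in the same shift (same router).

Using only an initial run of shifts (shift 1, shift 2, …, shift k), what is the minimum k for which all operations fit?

The precedence chain requires at least 2 distinct shifts.
2 works (last occupied shift: shift 2): for example bore=shift 1, polish=shift 2, grind=shift 1, drill=shift 2.

2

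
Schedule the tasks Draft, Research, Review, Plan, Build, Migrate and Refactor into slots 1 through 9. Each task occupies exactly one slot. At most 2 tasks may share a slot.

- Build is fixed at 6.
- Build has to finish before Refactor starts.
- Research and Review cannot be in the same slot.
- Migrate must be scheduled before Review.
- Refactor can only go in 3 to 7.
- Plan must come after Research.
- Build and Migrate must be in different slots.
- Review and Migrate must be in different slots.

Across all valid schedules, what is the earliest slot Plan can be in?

2

Precedence pushes Plan to at least 2.
Plan at 2 is achievable: Draft=3, Refactor=7, Research=1, Plan=2, Migrate=1, Review=2, Build=6.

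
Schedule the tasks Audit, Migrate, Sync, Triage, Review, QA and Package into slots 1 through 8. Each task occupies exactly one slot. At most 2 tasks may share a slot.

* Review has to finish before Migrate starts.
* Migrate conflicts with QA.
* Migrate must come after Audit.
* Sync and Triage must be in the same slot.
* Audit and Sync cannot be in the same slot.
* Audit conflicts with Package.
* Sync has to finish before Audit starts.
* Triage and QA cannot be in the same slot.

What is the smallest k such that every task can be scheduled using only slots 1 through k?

The precedence chain requires at least 3 distinct slots.
With at most 2 per slot and 7 tasks, at least 4 slots are needed.
4 works (last occupied slot: 4): for example Migrate=3, QA=4, Triage=1, Sync=1, Review=2, Audit=2, Package=3.

4 slots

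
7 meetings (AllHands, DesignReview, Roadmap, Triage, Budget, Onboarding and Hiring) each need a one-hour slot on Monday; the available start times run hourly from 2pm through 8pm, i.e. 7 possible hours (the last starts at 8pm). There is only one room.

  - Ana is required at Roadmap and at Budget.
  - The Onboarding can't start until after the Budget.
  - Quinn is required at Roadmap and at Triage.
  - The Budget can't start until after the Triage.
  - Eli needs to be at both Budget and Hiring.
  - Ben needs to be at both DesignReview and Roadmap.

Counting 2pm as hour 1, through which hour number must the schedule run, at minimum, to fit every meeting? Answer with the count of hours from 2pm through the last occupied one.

7

The precedence chain requires at least 3 distinct hours.
With at most 1 per hour and 7 meetings, at least 7 hours are needed.
7 works (last occupied hour: 8pm): for example AllHands in 5pm; Triage in 2pm; Budget in 3pm; Hiring in 8pm; Roadmap in 7pm; Onboarding in 4pm; DesignReview in 6pm.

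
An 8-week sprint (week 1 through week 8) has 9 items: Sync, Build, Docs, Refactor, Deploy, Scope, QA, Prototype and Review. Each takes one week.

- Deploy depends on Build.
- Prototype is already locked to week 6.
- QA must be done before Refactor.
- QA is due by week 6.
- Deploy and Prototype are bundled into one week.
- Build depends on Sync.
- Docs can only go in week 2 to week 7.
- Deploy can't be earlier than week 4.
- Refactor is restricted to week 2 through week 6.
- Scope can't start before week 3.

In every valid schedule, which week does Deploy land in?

Deploy is available from week 4; Deploy must be in the same week as Prototype, which can't be before week 6, so Deploy is at least week 6; Deploy must be in the same week as Prototype, which can't be after week 6, so Deploy is at most week 6.
So Deploy is pinned to week 6.

week 6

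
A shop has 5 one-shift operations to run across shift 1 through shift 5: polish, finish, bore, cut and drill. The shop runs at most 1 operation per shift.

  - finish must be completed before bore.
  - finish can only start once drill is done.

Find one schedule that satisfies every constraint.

finish in shift 2; cut in shift 5; polish in shift 4; drill in shift 1; bore in shift 3

Checking: finish(shift 2) before bore(shift 3); drill(shift 1) before finish(shift 2); max 1 per shift (cap 1).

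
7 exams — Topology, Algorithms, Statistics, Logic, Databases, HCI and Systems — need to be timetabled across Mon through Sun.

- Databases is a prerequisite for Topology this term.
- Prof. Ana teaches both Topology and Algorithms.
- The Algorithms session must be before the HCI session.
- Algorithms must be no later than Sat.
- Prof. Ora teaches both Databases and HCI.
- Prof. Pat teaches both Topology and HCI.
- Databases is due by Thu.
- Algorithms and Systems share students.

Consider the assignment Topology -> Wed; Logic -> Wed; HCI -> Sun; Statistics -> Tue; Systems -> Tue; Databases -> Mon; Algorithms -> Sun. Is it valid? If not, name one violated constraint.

The Algorithms session must be before the HCI session — violated.
Algorithms must be no later than Sat — violated.
Databases is due by Thu — holds.
Prof. Ora teaches both Databases and HCI — holds.
Prof. Pat teaches both Topology and HCI — holds.
Prof. Ana teaches both Topology and Algorithms — holds.
Algorithms and Systems share students — holds.
Databases is a prerequisite for Topology this term — holds.

No — it violates: Algorithms must be no later than Sat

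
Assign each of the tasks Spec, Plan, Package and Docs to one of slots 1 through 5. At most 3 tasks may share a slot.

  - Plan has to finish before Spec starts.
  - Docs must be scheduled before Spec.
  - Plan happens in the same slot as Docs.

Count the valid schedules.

50

Splitting on Spec: it can be 2 (5), 3 (10), 4 (15), 5 (20). Listing each branch's schedules as (Plan, Package, Docs):
Spec=2: (1,1,1) (1,2,1) (1,3,1) (1,4,1) (1,5,1) — 5.
Spec=3: (1,1,1) (1,2,1) (1,3,1) (1,4,1) (1,5,1) (2,1,2) (2,2,2) (2,3,2) (2,4,2) (2,5,2) — 10.
Spec=4: (1,1,1) (1,2,1) (1,3,1) (1,4,1) (1,5,1) (2,1,2) (2,2,2) (2,3,2) (2,4,2) (2,5,2) (3,1,3) (3,2,3) (3,3,3) (3,4,3) (3,5,3) — 15.
Spec=5: (1,1,1) (1,2,1) (1,3,1) (1,4,1) (1,5,1) (2,1,2) (2,2,2) (2,3,2) (2,4,2) (2,5,2) (3,1,3) (3,2,3) (3,3,3) (3,4,3) (3,5,3) (4,1,4) (4,2,4) (4,3,4) (4,4,4) (4,5,4) — 20.
Summing: 5 + 10 + 15 + 20 = 50.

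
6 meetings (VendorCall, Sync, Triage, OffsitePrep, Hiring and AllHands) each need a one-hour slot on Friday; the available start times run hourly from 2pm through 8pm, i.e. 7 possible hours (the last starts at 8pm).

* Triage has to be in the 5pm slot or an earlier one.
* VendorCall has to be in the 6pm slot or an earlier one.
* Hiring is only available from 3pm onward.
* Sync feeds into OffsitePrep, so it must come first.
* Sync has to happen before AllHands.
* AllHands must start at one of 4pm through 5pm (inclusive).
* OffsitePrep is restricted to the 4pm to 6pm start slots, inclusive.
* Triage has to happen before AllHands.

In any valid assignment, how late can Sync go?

Downstream work caps Sync at 4pm.
Sync at 4pm is achievable: AllHands in 5pm, Triage in 2pm, VendorCall in 2pm, Sync in 4pm, OffsitePrep in 5pm, Hiring in 3pm.

4pm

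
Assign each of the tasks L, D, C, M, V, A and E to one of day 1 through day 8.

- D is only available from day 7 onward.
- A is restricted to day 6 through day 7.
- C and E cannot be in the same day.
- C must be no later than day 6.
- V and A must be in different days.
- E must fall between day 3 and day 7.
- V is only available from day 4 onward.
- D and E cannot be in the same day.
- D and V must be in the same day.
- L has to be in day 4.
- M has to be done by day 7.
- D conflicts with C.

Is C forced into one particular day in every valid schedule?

C can be day 1 (e.g. D -> day 7; C -> day 1; V -> day 7; E -> day 3; M -> day 1; A -> day 6; L -> day 4) or day 2 (e.g. A in day 6; E in day 3; M in day 1; L in day 4; D in day 7; C in day 2; V in day 7).

No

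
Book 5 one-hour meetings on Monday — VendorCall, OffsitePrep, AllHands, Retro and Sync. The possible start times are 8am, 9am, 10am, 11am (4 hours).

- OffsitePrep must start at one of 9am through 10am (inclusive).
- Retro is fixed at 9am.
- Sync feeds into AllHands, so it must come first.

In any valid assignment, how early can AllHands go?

9am

Precedence pushes AllHands to at least 9am.
AllHands at 9am is achievable: Retro -> 9am, OffsitePrep -> 9am, VendorCall -> 8am, Sync -> 8am, AllHands -> 9am.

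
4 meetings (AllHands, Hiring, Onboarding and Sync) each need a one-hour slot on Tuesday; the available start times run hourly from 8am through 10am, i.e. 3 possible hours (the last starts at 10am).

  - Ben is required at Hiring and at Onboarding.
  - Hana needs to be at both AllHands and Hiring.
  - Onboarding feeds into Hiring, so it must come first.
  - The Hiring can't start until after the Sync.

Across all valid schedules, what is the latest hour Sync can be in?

9am

Downstream work caps Sync at 9am.
Sync at 9am is achievable: Sync in 9am; Onboarding in 8am; AllHands in 8am; Hiring in 10am.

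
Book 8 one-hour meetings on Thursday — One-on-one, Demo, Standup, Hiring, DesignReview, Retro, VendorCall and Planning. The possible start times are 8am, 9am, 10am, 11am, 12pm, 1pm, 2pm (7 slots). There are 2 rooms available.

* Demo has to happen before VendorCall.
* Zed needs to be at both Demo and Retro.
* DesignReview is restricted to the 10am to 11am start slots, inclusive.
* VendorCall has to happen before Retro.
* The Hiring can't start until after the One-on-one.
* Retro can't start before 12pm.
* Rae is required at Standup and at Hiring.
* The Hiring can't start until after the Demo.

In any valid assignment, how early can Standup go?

8am

Standup at 8am is achievable: Standup=8am; Planning=11am; DesignReview=10am; One-on-one=9am; Hiring=10am; Retro=12pm; Demo=8am; VendorCall=9am.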